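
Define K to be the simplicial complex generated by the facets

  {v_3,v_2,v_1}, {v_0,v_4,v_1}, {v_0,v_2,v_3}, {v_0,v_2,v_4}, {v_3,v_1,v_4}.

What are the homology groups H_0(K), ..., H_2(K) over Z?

We work with the vertex ordering v_0 < v_1 < v_2 < v_3 < v_4. The simplices of K, each written with vertices in increasing order, are:

  0-simplices (5): [v_0], [v_1], [v_2], [v_3], [v_4]
  1-simplices (10): [v_0,v_1], [v_0,v_2], [v_0,v_3], [v_0,v_4], [v_1,v_2], [v_1,v_3], [v_1,v_4], [v_2,v_3], [v_2,v_4], [v_3,v_4]
  2-simplices (5): [v_0,v_1,v_4], [v_0,v_2,v_3], [v_0,v_2,v_4], [v_1,v_2,v_3], [v_1,v_3,v_4]

giving chain groups C_0 ≅ Z^5, C_1 ≅ Z^10, C_2 ≅ Z^5.

Boundary ∂_1: C_1 → C_0 sends each edge [p,q] (with p < q) to q − p. For instance
  ∂[v_0,v_3] = [v_3] − [v_0].
As a 5×10 matrix over Z this has rank 4, with invariant factors (1,1,1,1).

The boundary map ∂_2: C_2 → C_1 acts by ∂[p,q,r] = [q,r] − [p,r] + [p,q]. For instance
  ∂[v_1,v_2,v_3] = [v_2,v_3] − [v_1,v_3] + [v_1,v_2],
  ∂[v_0,v_2,v_4] = [v_2,v_4] − [v_0,v_4] + [v_0,v_2].
The resulting 10×5 matrix has rank 5, and its Smith normal form has invariant factors (1,1,1,1,1).

Reading off H_k = ker ∂_k / im ∂_{k+1}:

  H_0: rank C_0 − rank ∂_1 = 5 − 4 = 1, and the invariant factors of ∂_1 are all 1, so H_0 ≅ Z.
  H_1: rank ker ∂_1 − rank ∂_2 = (10 − 4) − 5 = 1, and the invariant factors of ∂_2 are all 1, so H_1 ≅ Z.
  H_2: rank ker ∂_2 − rank ∂_3 = (5 − 5) − 0 = 0, and there is no ∂_3, so H_2 ≅ 0.

As a check, the Euler characteristic is 5 − 10 + 5 = 0, which agrees with 1 − 1 + 0 = 0.
(K is a triangulation of the Möbius band.)

H_0 = Z,  H_1 = Z,  H_2 = 0.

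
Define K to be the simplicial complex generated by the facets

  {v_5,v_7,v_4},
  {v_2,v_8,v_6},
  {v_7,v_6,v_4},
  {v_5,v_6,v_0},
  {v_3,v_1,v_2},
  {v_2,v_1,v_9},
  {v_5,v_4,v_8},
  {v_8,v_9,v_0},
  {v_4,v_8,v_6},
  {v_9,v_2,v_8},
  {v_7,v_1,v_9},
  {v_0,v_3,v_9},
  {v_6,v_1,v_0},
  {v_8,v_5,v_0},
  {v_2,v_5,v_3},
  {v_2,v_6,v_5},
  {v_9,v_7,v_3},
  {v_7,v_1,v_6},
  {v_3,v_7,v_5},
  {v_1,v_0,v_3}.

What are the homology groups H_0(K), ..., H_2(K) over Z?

K has 10 vertices, 30 edges, 20 triangles.
rank ∂_0 = 0, rank ∂_1 = 9 ⇒ b_0 = 10 − 0 − 9 = 1; all invariant factors of ∂_1 are 1 so no torsion. So H_0 = Z.
rank ∂_1 = 9, rank ∂_2 = 20 ⇒ b_1 = 30 − 9 − 20 = 1; ∂_2 has invariant factor(s) [2] giving torsion. So H_1 = Z ⊕ Z/2.
rank ∂_2 = 20, rank ∂_3 = 0 ⇒ b_2 = 20 − 20 − 0 = 0. So H_2 = 0.

H_0 ≅ Z,  H_1 ≅ Z ⊕ Z/2,  H_2 = 0.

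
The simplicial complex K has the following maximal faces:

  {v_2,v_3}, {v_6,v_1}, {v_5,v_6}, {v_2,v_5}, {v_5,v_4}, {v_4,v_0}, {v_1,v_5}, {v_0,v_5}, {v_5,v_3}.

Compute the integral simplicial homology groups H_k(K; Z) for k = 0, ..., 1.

We work with the vertex ordering v_0 < v_1 < v_2 < v_3 < v_4 < v_5 < v_6. The simplices of K, each written with vertices in increasing order, are:

  0-simplices (7): [v_0], [v_1], [v_2], [v_3], [v_4], [v_5], [v_6]
  1-simplices (9): [v_0,v_4], [v_0,v_5], [v_1,v_5], [v_1,v_6], [v_2,v_3], [v_2,v_5], [v_3,v_5], [v_4,v_5], [v_5,v_6]

giving chain groups C_0 ≅ Z^7, C_1 ≅ Z^9.

∂_1: C_1 → C_0 is given by ∂[p,q] = [q] − [p]. For instance
  ∂[v_0,v_5] = [v_5] − [v_0].
This gives a 7×9 integer matrix of rank 6; reducing to Smith normal form yields diagonal entries (1,1,1,1,1,1).

Computing H_k = (kernel of ∂_k) / (image of ∂_{k+1}):

  H_0: rank C_0 − rank ∂_1 = 7 − 6 = 1, and the invariant factors of ∂_1 are all 1, so H_0 = Z.
  H_1: rank ker ∂_1 − rank ∂_2 = (9 − 6) − 0 = 3, and there is no ∂_2, so H_1 = Z^3.

As a check, the Euler characteristic is 7 − 9 = -2, which agrees with 1 − 3 = -2.

H_0 ≅ Z,  H_1 ≅ Z^3.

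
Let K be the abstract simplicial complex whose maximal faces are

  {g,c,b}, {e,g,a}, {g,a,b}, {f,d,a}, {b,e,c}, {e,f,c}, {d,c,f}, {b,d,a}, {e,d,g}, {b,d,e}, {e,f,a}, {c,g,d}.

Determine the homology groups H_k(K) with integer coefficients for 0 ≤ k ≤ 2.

We work with the vertex ordering a < b < c < d < e < f < g. The simplices of K, each written with vertices in increasing order, are:

  0-simplices (7): a, b, c, d, e, f, g
  1-simplices (18): ab, ad, ae, af, ag, bc, bd, be, bg, cd, ce, cf, cg, de, df, dg, ef, eg
  2-simplices (12): abd, abg, adf, aef, aeg, bce, bcg, bde, cdf, cdg, cef, deg

giving chain groups C_0 ≅ Z^7, C_1 ≅ Z^18, C_2 ≅ Z^12.

The boundary map ∂_1: C_1 → C_0 sends each edge [p,q] (with p < q) to q − p. For instance
  ∂bc = c − b.
The 7×18 boundary matrix has rank 6 and Smith normal form diag(1,1,1,1,1,1).

The boundary map ∂_2: C_2 → C_1 sends each 2-simplex [p,q,r] to [q,r] − [p,r] + [p,q]. For instance
  ∂cdg = dg − cg + cd,
  ∂aeg = eg − ag + ae.
This gives a 18×12 integer matrix of rank 12; reducing to Smith normal form yields diagonal entries (1,1,1,1,1,1,1,1,1,1,1,2).

From H_k ≅ ker(∂_k) / im(∂_{k+1}) we obtain:

  H_0: rank C_0 − rank ∂_1 = 7 − 6 = 1, and the invariant factors of ∂_1 are all 1, so H_0 ≅ Z.
  H_1: rank ker ∂_1 − rank ∂_2 = (18 − 6) − 12 = 0, and ∂_2 has invariant factor 2 > 1, so H_1 ≅ Z/2.
  H_2: rank ker ∂_2 − rank ∂_3 = (12 − 12) − 0 = 0, and there is no ∂_3, so H_2 ≅ 0.

(K is a triangulation of the real projective plane RP^2.)

H_0 = Z,  H_1 = Z/2,  H_2 = 0.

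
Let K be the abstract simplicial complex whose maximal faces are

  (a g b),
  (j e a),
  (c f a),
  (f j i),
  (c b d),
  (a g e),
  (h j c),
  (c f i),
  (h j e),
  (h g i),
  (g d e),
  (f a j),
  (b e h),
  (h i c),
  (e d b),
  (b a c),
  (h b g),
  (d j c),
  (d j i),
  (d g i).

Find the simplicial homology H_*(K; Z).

H_0 = Z,  H_1 = Z ⊕ Z/2,  H_2 = 0.

We work with the vertex ordering a < b < c < d < e < f < g < h < i < j. The simplices of K, each written with vertices in increasing order, are:

  0-simplices (10): a, b, c, d, e, f, g, h, i, j
  1-simplices (30): ab, ac, ae, af, ag, aj, bc, bd, be, bg, bh, cd, cf, ch, ci, cj, de, dg, di, dj, eg, eh, ej, fi, fj, gh, gi, hi, hj, ij
  2-simplices (20): abc, abg, acf, aeg, aej, afj, bcd, bde, beh, bgh, cdj, cfi, chi, chj, deg, dgi, dij, ehj, fij, ghi

Hence C_0 ≅ Z^10, C_1 ≅ Z^30, C_2 ≅ Z^20.

Boundary ∂_1: C_1 → C_0 maps an edge to its endpoints' difference, ∂[p,q] = q − p. For instance
  ∂hi = i − h.
This gives a 10×30 integer matrix of rank 9; reducing to Smith normal form yields diagonal entries (1,1,1,1,1,1,1,1,1).

∂_2: C_2 → C_1 sends each 2-simplex [p,q,r] to [q,r] − [p,r] + [p,q]. For instance
  ∂bgh = gh − bh + bg,
  ∂chj = hj − cj + ch.
As a 30×20 matrix over Z this has rank 20, with invariant factors (1,1,1,1,1,1,1,1,1,1,1,1,1,1,1,1,1,1,1,2).

Reading off H_k = ker ∂_k / im ∂_{k+1}:

  H_0: rank C_0 − rank ∂_1 = 10 − 9 = 1, and the invariant factors of ∂_1 are all 1, so H_0 = Z.
  H_1: rank ker ∂_1 − rank ∂_2 = (30 − 9) − 20 = 1, and ∂_2 has invariant factor 2 > 1, so H_1 = Z ⊕ Z/2.
  H_2: rank ker ∂_2 − rank ∂_3 = (20 − 20) − 0 = 0, and there is no ∂_3, so H_2 = 0.

(K is a triangulation of the Klein bottle.)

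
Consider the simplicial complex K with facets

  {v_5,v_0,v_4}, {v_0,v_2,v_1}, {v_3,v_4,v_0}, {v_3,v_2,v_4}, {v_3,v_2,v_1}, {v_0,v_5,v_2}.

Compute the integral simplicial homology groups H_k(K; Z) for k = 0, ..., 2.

H_0 ≅ Z,  H_1 ≅ Z,  H_2 = 0.

Fix the vertex order v_0 < v_1 < v_2 < v_3 < v_4 < v_5 and write every simplex with vertices in increasing order. Then dim K = 2 and the simplices of K are:

  0-simplices (6): [v_0], [v_1], [v_2], [v_3], [v_4], [v_5]
  1-simplices (12): [v_0,v_1], [v_0,v_2], [v_0,v_3], [v_0,v_4], [v_0,v_5], [v_1,v_2], [v_1,v_3], [v_2,v_3], [v_2,v_4], [v_2,v_5], [v_3,v_4], [v_4,v_5]
  2-simplices (6): [v_0,v_1,v_2], [v_0,v_2,v_5], [v_0,v_3,v_4], [v_0,v_4,v_5], [v_1,v_2,v_3], [v_2,v_3,v_4]

giving chain groups C_0 ≅ Z^6, C_1 ≅ Z^12, C_2 ≅ Z^6.

∂_1: C_1 → C_0 sends each edge [p,q] (with p < q) to q − p.
As a 6×12 matrix over Z this has rank 5, with invariant factors (1,1,1,1,1).

∂_2: C_2 → C_1 sends each 2-simplex [p,q,r] to [q,r] − [p,r] + [p,q]. For instance
  ∂[v_2,v_3,v_4] = [v_3,v_4] − [v_2,v_4] + [v_2,v_3],
  ∂[v_1,v_2,v_3] = [v_2,v_3] − [v_1,v_3] + [v_1,v_2].
The resulting 12×6 matrix has rank 6, and its Smith normal form has invariant factors (1,1,1,1,1,1).

Computing H_k = (kernel of ∂_k) / (image of ∂_{k+1}):

  H_0: rank C_0 − rank ∂_1 = 6 − 5 = 1, and the invariant factors of ∂_1 are all 1, so H_0 ≅ Z.
  H_1: rank ker ∂_1 − rank ∂_2 = (12 − 5) − 6 = 1, and the invariant factors of ∂_2 are all 1, so H_1 ≅ Z.
  H_2: rank ker ∂_2 − rank ∂_3 = (6 − 6) − 0 = 0, and there is no ∂_3, so H_2 ≅ 0.

(K is a triangulation of the cylinder S^1 x I.)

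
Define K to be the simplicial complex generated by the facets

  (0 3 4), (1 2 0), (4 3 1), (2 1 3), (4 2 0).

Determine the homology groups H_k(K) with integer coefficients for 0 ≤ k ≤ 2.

H_0 ≅ Z,  H_1 ≅ Z,  H_2 = 0.

Take the total order 0 < 1 < 2 < 3 < 4 on the vertex set. Then K (dimension 2) consists of the simplices:

  0-simplices (5): [0], [1], [2], [3], [4]
  1-simplices (10): [0,1], [0,2], [0,3], [0,4], [1,2], [1,3], [1,4], [2,3], [2,4], [3,4]
  2-simplices (5): [0,1,2], [0,2,4], [0,3,4], [1,2,3], [1,3,4]

so the chain groups are C_0 ≅ Z^5, C_1 ≅ Z^10, C_2 ≅ Z^5.

The boundary map ∂_1: C_1 → C_0 maps an edge to its endpoints' difference, ∂[p,q] = q − p.
The 5×10 boundary matrix has rank 4 and Smith normal form diag(1,1,1,1).

∂_2: C_2 → C_1 acts by ∂[p,q,r] = [q,r] − [p,r] + [p,q]. For instance
  ∂[0,2,4] = [2,4] − [0,4] + [0,2],
  ∂[0,1,2] = [1,2] − [0,2] + [0,1].
The 10×5 boundary matrix has rank 5 and Smith normal form diag(1,1,1,1,1).

Now H_k = ker ∂_k / im ∂_{k+1}, so:

  H_0: rank C_0 − rank ∂_1 = 5 − 4 = 1, and the invariant factors of ∂_1 are all 1, so H_0 = Z.
  H_1: rank ker ∂_1 − rank ∂_2 = (10 − 4) − 5 = 1, and the invariant factors of ∂_2 are all 1, so H_1 = Z.
  H_2: rank ker ∂_2 − rank ∂_3 = (5 − 5) − 0 = 0, and there is no ∂_3, so H_2 = 0.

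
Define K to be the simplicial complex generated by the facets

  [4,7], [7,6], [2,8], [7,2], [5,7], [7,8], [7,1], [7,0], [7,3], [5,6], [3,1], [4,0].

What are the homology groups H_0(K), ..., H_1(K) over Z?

H_0 ≅ Z,  H_1 ≅ Z^4.

Take the total order 0 < 1 < 2 < 3 < 4 < 5 < 6 < 7 < 8 on the vertex set. Then K (dimension 1) consists of the simplices:

  0-simplices (9): [0], [1], [2], [3], [4], [5], [6], [7], [8]
  1-simplices (12): [0,4], [0,7], [1,3], [1,7], [2,7], [2,8], [3,7], [4,7], [5,6], [5,7], [6,7], [7,8]

giving chain groups C_0 ≅ Z^9, C_1 ≅ Z^12.

∂_1: C_1 → C_0 is given by ∂[p,q] = [q] − [p]. For instance
  ∂[6,7] = [7] − [6].
This gives a 9×12 integer matrix of rank 8; reducing to Smith normal form yields diagonal entries (1,1,1,1,1,1,1,1).

Computing H_k = (kernel of ∂_k) / (image of ∂_{k+1}):

  H_0: rank C_0 − rank ∂_1 = 9 − 8 = 1, and the invariant factors of ∂_1 are all 1, so H_0 = Z.
  H_1: rank ker ∂_1 − rank ∂_2 = (12 − 8) − 0 = 4, and there is no ∂_2, so H_1 = Z^4.

As a check, the Euler characteristic is 9 − 12 = -3, which agrees with 1 − 4 = -3.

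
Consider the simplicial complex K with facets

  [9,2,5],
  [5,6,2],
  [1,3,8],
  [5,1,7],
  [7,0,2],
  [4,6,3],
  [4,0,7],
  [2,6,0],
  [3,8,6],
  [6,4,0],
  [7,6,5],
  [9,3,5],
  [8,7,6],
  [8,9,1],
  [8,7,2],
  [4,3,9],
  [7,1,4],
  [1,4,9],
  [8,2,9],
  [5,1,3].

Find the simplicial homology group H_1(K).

H_1 ≅ Z ⊕ Z/2.

Take the total order 0 < 1 < 2 < 3 < 4 < 5 < 6 < 7 < 8 < 9 on the vertex set. Then K (dimension 2) consists of the simplices:

  0-simplices (10): [0], [1], [2], [3], [4], [5], [6], [7], [8], [9]
  1-simplices (30): (30 of them)
  2-simplices (20): (20 of them)

Hence C_0 ≅ Z^10, C_1 ≅ Z^30, C_2 ≅ Z^20.

Boundary ∂_1: C_1 → C_0 maps an edge to its endpoints' difference, ∂[p,q] = q − p. For instance
  ∂[3,9] = [9] − [3].
The 10×30 boundary matrix has rank 9 and Smith normal form diag(1,1,1,1,1,1,1,1,1).

The boundary map ∂_2: C_2 → C_1 sends each 2-simplex [p,q,r] to [q,r] − [p,r] + [p,q]. For instance
  ∂[6,7,8] = [7,8] − [6,8] + [6,7],
  ∂[1,8,9] = [8,9] − [1,9] + [1,8].
As a 30×20 matrix over Z this has rank 20, with invariant factors (1,1,1,1,1,1,1,1,1,1,1,1,1,1,1,1,1,1,1,2).

From H_k ≅ ker(∂_k) / im(∂_{k+1}) we obtain:

  H_1: rank ker ∂_1 − rank ∂_2 = (30 − 9) − 20 = 1, and ∂_2 has invariant factor 2 > 1, so H_1 ≅ Z ⊕ Z/2.

(K is a triangulation of the Klein bottle.)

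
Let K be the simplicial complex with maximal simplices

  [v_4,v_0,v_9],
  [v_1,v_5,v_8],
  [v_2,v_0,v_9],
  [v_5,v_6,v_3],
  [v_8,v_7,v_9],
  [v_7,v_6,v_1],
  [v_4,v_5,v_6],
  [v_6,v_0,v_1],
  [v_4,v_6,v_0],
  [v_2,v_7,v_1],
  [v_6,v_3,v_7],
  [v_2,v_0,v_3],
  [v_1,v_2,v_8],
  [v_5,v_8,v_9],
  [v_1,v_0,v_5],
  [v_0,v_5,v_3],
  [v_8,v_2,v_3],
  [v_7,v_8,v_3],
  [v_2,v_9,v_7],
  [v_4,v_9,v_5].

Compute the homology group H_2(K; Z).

H_2 ≅ 0.

We work with the vertex ordering v_0 < v_1 < v_2 < v_3 < v_4 < v_5 < v_6 < v_7 < v_8 < v_9. The simplices of K, each written with vertices in increasing order, are:

  0-simplices (10): [v_0], [v_1], [v_2], [v_3], [v_4], [v_5], [v_6], [v_7], [v_8], [v_9]
  1-simplices (30): (30 of them)
  2-simplices (20): (20 of them)

giving chain groups C_0 ≅ Z^10, C_1 ≅ Z^30, C_2 ≅ Z^20.

Boundary ∂_1: C_1 → C_0 sends each edge [p,q] (with p < q) to q − p.
This gives a 10×30 integer matrix of rank 9; reducing to Smith normal form yields diagonal entries (1,1,1,1,1,1,1,1,1).

∂_2: C_2 → C_1 acts by ∂[p,q,r] = [q,r] − [p,r] + [p,q]. For instance
  ∂[v_0,v_2,v_9] = [v_2,v_9] − [v_0,v_9] + [v_0,v_2],
  ∂[v_2,v_3,v_8] = [v_3,v_8] − [v_2,v_8] + [v_2,v_3].
As a 30×20 matrix over Z this has rank 20, with invariant factors (1,1,1,1,1,1,1,1,1,1,1,1,1,1,1,1,1,1,1,2).

Now H_k = ker ∂_k / im ∂_{k+1}, so:

  H_2: rank ker ∂_2 − rank ∂_3 = (20 − 20) − 0 = 0, and there is no ∂_3, so H_2 ≅ 0.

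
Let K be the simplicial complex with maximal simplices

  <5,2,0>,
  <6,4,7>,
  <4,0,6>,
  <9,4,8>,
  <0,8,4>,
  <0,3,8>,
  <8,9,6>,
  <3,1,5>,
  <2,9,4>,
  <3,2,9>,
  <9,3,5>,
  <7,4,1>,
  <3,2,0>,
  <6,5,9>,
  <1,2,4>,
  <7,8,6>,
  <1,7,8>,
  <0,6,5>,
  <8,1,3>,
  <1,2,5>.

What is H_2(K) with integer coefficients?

H_2 ≅ 0.

We work with the vertex ordering 0 < 1 < 2 < 3 < 4 < 5 < 6 < 7 < 8 < 9. The simplices of K, each written with vertices in increasing order, are:

  0-simplices (10): [0], [1], [2], [3], [4], [5], [6], [7], [8], [9]
  1-simplices (30): (30 of them)
  2-simplices (20): (20 of them)

so the chain groups are C_0 ≅ Z^10, C_1 ≅ Z^30, C_2 ≅ Z^20.

∂_1: C_1 → C_0 maps an edge to its endpoints' difference, ∂[p,q] = q − p. For instance
  ∂[7,8] = [8] − [7].
The resulting 10×30 matrix has rank 9, and its Smith normal form has invariant factors (1,1,1,1,1,1,1,1,1).

Boundary ∂_2: C_2 → C_1 acts by ∂[p,q,r] = [q,r] − [p,r] + [p,q]. For instance
  ∂[2,4,9] = [4,9] − [2,9] + [2,4],
  ∂[1,4,7] = [4,7] − [1,7] + [1,4].
As a 30×20 matrix over Z this has rank 20, with invariant factors (1,1,1,1,1,1,1,1,1,1,1,1,1,1,1,1,1,1,1,2).

Reading off H_k = ker ∂_k / im ∂_{k+1}:

  H_2: rank ker ∂_2 − rank ∂_3 = (20 − 20) − 0 = 0, and there is no ∂_3, so H_2 = 0.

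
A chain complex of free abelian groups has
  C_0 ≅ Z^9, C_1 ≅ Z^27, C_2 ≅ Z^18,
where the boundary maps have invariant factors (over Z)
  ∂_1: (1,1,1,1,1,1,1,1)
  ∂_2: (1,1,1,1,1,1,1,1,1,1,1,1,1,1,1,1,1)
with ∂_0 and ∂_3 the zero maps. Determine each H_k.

H_0: b_0 = 9 − 0 − 8 = 1; torsion from ∂_1 factors > 1: none. So H_0 = Z.
H_1: b_1 = 27 − 8 − 17 = 2; torsion from ∂_2 factors > 1: none. So H_1 = Z^2.
H_2: b_2 = 18 − 17 − 0 = 1; torsion from ∂_3 factors > 1: none. So H_2 = Z.

H_0 = Z,  H_1 = Z^2,  H_2 = Z.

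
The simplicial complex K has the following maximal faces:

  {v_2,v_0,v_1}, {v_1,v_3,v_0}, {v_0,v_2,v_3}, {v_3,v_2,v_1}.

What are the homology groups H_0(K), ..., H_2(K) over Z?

H_0 = Z,  H_1 = 0,  H_2 = Z.

Order the vertices as v_0 < v_1 < v_2 < v_3. Listing each simplex with vertices in this order, K has dimension 2 with simplices:

  0-simplices (4): [v_0], [v_1], [v_2], [v_3]
  1-simplices (6): [v_0,v_1], [v_0,v_2], [v_0,v_3], [v_1,v_2], [v_1,v_3], [v_2,v_3]
  2-simplices (4): [v_0,v_1,v_2], [v_0,v_1,v_3], [v_0,v_2,v_3], [v_1,v_2,v_3]

Hence C_0 ≅ Z^4, C_1 ≅ Z^6, C_2 ≅ Z^4.

The boundary map ∂_1: C_1 → C_0 maps an edge to its endpoints' difference, ∂[p,q] = q − p. For instance
  ∂[v_1,v_2] = [v_2] − [v_1].
As a 4×6 matrix over Z this has rank 3, with invariant factors (1,1,1).

Boundary ∂_2: C_2 → C_1 acts by ∂[p,q,r] = [q,r] − [p,r] + [p,q]. For instance
  ∂[v_0,v_1,v_2] = [v_1,v_2] − [v_0,v_2] + [v_0,v_1],
  ∂[v_0,v_1,v_3] = [v_1,v_3] − [v_0,v_3] + [v_0,v_1].
The resulting 6×4 matrix has rank 3, and its Smith normal form has invariant factors (1,1,1).

From H_k ≅ ker(∂_k) / im(∂_{k+1}) we obtain:

  H_0: rank C_0 − rank ∂_1 = 4 − 3 = 1, and the invariant factors of ∂_1 are all 1, so H_0 ≅ Z.
  H_1: rank ker ∂_1 − rank ∂_2 = (6 − 3) − 3 = 0, and the invariant factors of ∂_2 are all 1, so H_1 ≅ 0.
  H_2: rank ker ∂_2 − rank ∂_3 = (4 − 3) − 0 = 1, and there is no ∂_3, so H_2 ≅ Z.

As a check, the Euler characteristic is 4 − 6 + 4 = 2, which agrees with 1 − 0 + 1 = 2.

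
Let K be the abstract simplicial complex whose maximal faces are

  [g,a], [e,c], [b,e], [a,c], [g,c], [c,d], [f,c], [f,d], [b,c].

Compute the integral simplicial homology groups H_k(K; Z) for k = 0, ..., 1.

H_0 = Z,  H_1 = Z^3.

Take the total order a < b < c < d < e < f < g on the vertex set. Then K (dimension 1) consists of the simplices:

  0-simplices (7): a, b, c, d, e, f, g
  1-simplices (9): ac, ag, bc, be, cd, ce, cf, cg, df

giving chain groups C_0 ≅ Z^7, C_1 ≅ Z^9.

Boundary ∂_1: C_1 → C_0 sends each edge [p,q] (with p < q) to q − p.
The 7×9 boundary matrix has rank 6 and Smith normal form diag(1,1,1,1,1,1).

Computing H_k = (kernel of ∂_k) / (image of ∂_{k+1}):

  H_0: rank C_0 − rank ∂_1 = 7 − 6 = 1, and the invariant factors of ∂_1 are all 1, so H_0 ≅ Z.
  H_1: rank ker ∂_1 − rank ∂_2 = (9 − 6) − 0 = 3, and there is no ∂_2, so H_1 ≅ Z^3.

As a check, the Euler characteristic is 7 − 9 = -2, which agrees with 1 − 3 = -2.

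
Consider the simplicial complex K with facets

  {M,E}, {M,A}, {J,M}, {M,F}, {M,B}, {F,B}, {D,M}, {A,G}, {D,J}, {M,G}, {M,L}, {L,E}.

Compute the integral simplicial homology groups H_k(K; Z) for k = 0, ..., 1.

H_0 ≅ Z,  H_1 ≅ Z^4.

Order the vertices as A < B < D < E < F < G < J < L < M. Listing each simplex with vertices in this order, K has dimension 1 with simplices:

  0-simplices (9): A, B, D, E, F, G, J, L, M
  1-simplices (12): AG, AM, BF, BM, DJ, DM, EL, EM, FM, GM, JM, LM

giving chain groups C_0 ≅ Z^9, C_1 ≅ Z^12.

Boundary ∂_1: C_1 → C_0 is given by ∂[p,q] = [q] − [p]. For instance
  ∂BF = F − B.
The 9×12 boundary matrix has rank 8 and Smith normal form diag(1,1,1,1,1,1,1,1).

From H_k ≅ ker(∂_k) / im(∂_{k+1}) we obtain:

  H_0: rank C_0 − rank ∂_1 = 9 − 8 = 1, and the invariant factors of ∂_1 are all 1, so H_0 = Z.
  H_1: rank ker ∂_1 − rank ∂_2 = (12 − 8) − 0 = 4, and there is no ∂_2, so H_1 = Z^4.

As a check, the Euler characteristic is 9 − 12 = -3, which agrees with 1 − 4 = -3.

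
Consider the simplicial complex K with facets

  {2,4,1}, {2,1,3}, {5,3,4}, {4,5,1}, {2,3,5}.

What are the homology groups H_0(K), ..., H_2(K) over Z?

H_0 = Z,  H_1 = Z,  H_2 = 0.

Take the total order 1 < 2 < 3 < 4 < 5 on the vertex set. Then K (dimension 2) consists of the simplices:

  0-simplices (5): [1], [2], [3], [4], [5]
  1-simplices (10): [1,2], [1,3], [1,4], [1,5], [2,3], [2,4], [2,5], [3,4], [3,5], [4,5]
  2-simplices (5): [1,2,3], [1,2,4], [1,4,5], [2,3,5], [3,4,5]

so the chain groups are C_0 ≅ Z^5, C_1 ≅ Z^10, C_2 ≅ Z^5.

∂_1: C_1 → C_0 is given by ∂[p,q] = [q] − [p].
The resulting 5×10 matrix has rank 4, and its Smith normal form has invariant factors (1,1,1,1).

The boundary map ∂_2: C_2 → C_1 sends each 2-simplex [p,q,r] to [q,r] − [p,r] + [p,q]. For instance
  ∂[1,4,5] = [4,5] − [1,5] + [1,4],
  ∂[1,2,3] = [2,3] − [1,3] + [1,2].
This gives a 10×5 integer matrix of rank 5; reducing to Smith normal form yields diagonal entries (1,1,1,1,1).

Reading off H_k = ker ∂_k / im ∂_{k+1}:

  H_0: rank C_0 − rank ∂_1 = 5 − 4 = 1, and the invariant factors of ∂_1 are all 1, so H_0 ≅ Z.
  H_1: rank ker ∂_1 − rank ∂_2 = (10 − 4) − 5 = 1, and the invariant factors of ∂_2 are all 1, so H_1 ≅ Z.
  H_2: rank ker ∂_2 − rank ∂_3 = (5 − 5) − 0 = 0, and there is no ∂_3, so H_2 ≅ 0.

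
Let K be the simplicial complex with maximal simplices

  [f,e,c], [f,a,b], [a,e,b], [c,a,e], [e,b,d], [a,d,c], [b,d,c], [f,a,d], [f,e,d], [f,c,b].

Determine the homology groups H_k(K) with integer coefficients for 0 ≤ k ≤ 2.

H_0 = Z,  H_1 = Z/2,  H_2 = 0.

We work with the vertex ordering a < b < c < d < e < f. The simplices of K, each written with vertices in increasing order, are:

  0-simplices (6): a, b, c, d, e, f
  1-simplices (15): ab, ac, ad, ae, af, bc, bd, be, bf, cd, ce, cf, de, df, ef
  2-simplices (10): abe, abf, acd, ace, adf, bcd, bcf, bde, cef, def

giving chain groups C_0 ≅ Z^6, C_1 ≅ Z^15, C_2 ≅ Z^10.

∂_1: C_1 → C_0 sends each edge [p,q] (with p < q) to q − p. For instance
  ∂cd = d − c.
As a 6×15 matrix over Z this has rank 5, with invariant factors (1,1,1,1,1).

The boundary map ∂_2: C_2 → C_1 acts by ∂[p,q,r] = [q,r] − [p,r] + [p,q]. For instance
  ∂acd = cd − ad + ac,
  ∂bcf = cf − bf + bc.
As a 15×10 matrix over Z this has rank 10, with invariant factors (1,1,1,1,1,1,1,1,1,2).

From H_k ≅ ker(∂_k) / im(∂_{k+1}) we obtain:

  H_0: rank C_0 − rank ∂_1 = 6 − 5 = 1, and the invariant factors of ∂_1 are all 1, so H_0 ≅ Z.
  H_1: rank ker ∂_1 − rank ∂_2 = (15 − 5) − 10 = 0, and ∂_2 has invariant factor 2 > 1, so H_1 ≅ Z/2.
  H_2: rank ker ∂_2 − rank ∂_3 = (10 − 10) − 0 = 0, and there is no ∂_3, so H_2 ≅ 0.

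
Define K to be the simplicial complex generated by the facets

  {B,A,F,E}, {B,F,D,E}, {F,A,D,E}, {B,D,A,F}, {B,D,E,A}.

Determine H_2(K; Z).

Take the total order A < B < D < E < F on the vertex set. Then K (dimension 3) consists of the simplices:

  0-simplices (5): A, B, D, E, F
  1-simplices (10): AB, AD, AE, AF, BD, BE, BF, DE, DF, EF
  2-simplices (10): ABD, ABE, ABF, ADE, ADF, AEF, BDE, BDF, BEF, DEF
  3-simplices (5): ABDE, ABDF, ABEF, ADEF, BDEF

Hence C_0 ≅ Z^5, C_1 ≅ Z^10, C_2 ≅ Z^10, C_3 ≅ Z^5.

Boundary ∂_1: C_1 → C_0 sends each edge [p,q] (with p < q) to q − p. For instance
  ∂DE = E − D.
This gives a 5×10 integer matrix of rank 4; reducing to Smith normal form yields diagonal entries (1,1,1,1).

Boundary ∂_2: C_2 → C_1 sends each 2-simplex [p,q,r] to [q,r] − [p,r] + [p,q]. For instance
  ∂DEF = EF − DF + DE,
  ∂ADE = DE − AE + AD.
This gives a 10×10 integer matrix of rank 6; reducing to Smith normal form yields diagonal entries (1,1,1,1,1,1).

∂_3: C_3 → C_2 sends each 3-simplex σ to the alternating sum Σ_i (−1)^i (σ with its i-th vertex removed). For instance
  ∂ABEF = BEF − AEF + ABF − ABE,
  ∂ABDE = BDE − ADE + ABE − ABD.
As a 10×5 matrix over Z this has rank 4, with invariant factors (1,1,1,1).

From H_k ≅ ker(∂_k) / im(∂_{k+1}) we obtain:

  H_2: rank ker ∂_2 − rank ∂_3 = (10 − 6) − 4 = 0, and the invariant factors of ∂_3 are all 1, so H_2 = 0.

H_2 = 0.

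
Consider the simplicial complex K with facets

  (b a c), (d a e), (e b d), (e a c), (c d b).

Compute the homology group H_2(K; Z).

H_2 = 0.

We work with the vertex ordering a < b < c < d < e. The simplices of K, each written with vertices in increasing order, are:

  0-simplices (5): a, b, c, d, e
  1-simplices (10): ab, ac, ad, ae, bc, bd, be, cd, ce, de
  2-simplices (5): abc, ace, ade, bcd, bde

Hence C_0 ≅ Z^5, C_1 ≅ Z^10, C_2 ≅ Z^5.

∂_1: C_1 → C_0 is given by ∂[p,q] = [q] − [p].
The resulting 5×10 matrix has rank 4, and its Smith normal form has invariant factors (1,1,1,1).

Boundary ∂_2: C_2 → C_1 sends each 2-simplex [p,q,r] to [q,r] − [p,r] + [p,q]. For instance
  ∂ade = de − ae + ad,
  ∂ace = ce − ae + ac.
The resulting 10×5 matrix has rank 5, and its Smith normal form has invariant factors (1,1,1,1,1).

Now H_k = ker ∂_k / im ∂_{k+1}, so:

  H_2: rank ker ∂_2 − rank ∂_3 = (5 − 5) − 0 = 0, and there is no ∂_3, so H_2 = 0.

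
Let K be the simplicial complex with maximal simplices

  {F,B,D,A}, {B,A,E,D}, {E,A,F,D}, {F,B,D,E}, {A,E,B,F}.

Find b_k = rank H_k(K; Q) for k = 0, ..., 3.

b_0 = 1, b_1 = 0, b_2 = 0, b_3 = 1.

Order the vertices as A < B < D < E < F. Listing each simplex with vertices in this order, K has dimension 3 with simplices:

  0-simplices (5): A, B, D, E, F
  1-simplices (10): AB, AD, AE, AF, BD, BE, BF, DE, DF, EF
  2-simplices (10): ABD, ABE, ABF, ADE, ADF, AEF, BDE, BDF, BEF, DEF
  3-simplices (5): ABDE, ABDF, ABEF, ADEF, BDEF

Hence C_0 ≅ Z^5, C_1 ≅ Z^10, C_2 ≅ Z^10, C_3 ≅ Z^5.

The boundary map ∂_1: C_1 → C_0 maps an edge to its endpoints' difference, ∂[p,q] = q − p. For instance
  ∂EF = F − E.
As a 5×10 matrix over Z this has rank 4, with invariant factors (1,1,1,1).

Boundary ∂_2: C_2 → C_1 acts by ∂[p,q,r] = [q,r] − [p,r] + [p,q]. For instance
  ∂AEF = EF − AF + AE,
  ∂ABD = BD − AD + AB.
The 10×10 boundary matrix has rank 6 and Smith normal form diag(1,1,1,1,1,1).

The boundary map ∂_3: C_3 → C_2 sends each 3-simplex σ to the alternating sum Σ_i (−1)^i (σ with its i-th vertex removed). For instance
  ∂ABDF = BDF − ADF + ABF − ABD,
  ∂ABEF = BEF − AEF + ABF − ABE.
The resulting 10×5 matrix has rank 4, and its Smith normal form has invariant factors (1,1,1,1).

Computing H_k = (kernel of ∂_k) / (image of ∂_{k+1}):

  H_0: rank C_0 − rank ∂_1 = 5 − 4 = 1, and the invariant factors of ∂_1 are all 1, so H_0 ≅ Z.
  H_1: rank ker ∂_1 − rank ∂_2 = (10 − 4) − 6 = 0, and the invariant factors of ∂_2 are all 1, so H_1 ≅ 0.
  H_2: rank ker ∂_2 − rank ∂_3 = (10 − 6) − 4 = 0, and the invariant factors of ∂_3 are all 1, so H_2 ≅ 0.
  H_3: rank ker ∂_3 − rank ∂_4 = (5 − 4) − 0 = 1, and there is no ∂_4, so H_3 ≅ Z.

As a check, the Euler characteristic is 5 − 10 + 10 − 5 = 0, which agrees with 1 − 0 + 0 − 1 = 0.

Hence the Betti numbers are b_0 = 1, b_1 = 0, b_2 = 0, b_3 = 1.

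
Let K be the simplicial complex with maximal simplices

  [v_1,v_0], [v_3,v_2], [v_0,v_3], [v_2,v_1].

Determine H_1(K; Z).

H_1 = Z.

K has 4 vertices, 4 edges.
rank ∂_1 = 3, rank ∂_2 = 0 ⇒ b_1 = 4 − 3 − 0 = 1. So H_1 ≅ Z.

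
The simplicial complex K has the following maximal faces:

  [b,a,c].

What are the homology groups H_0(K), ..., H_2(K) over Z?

We work with the vertex ordering a < b < c. The simplices of K, each written with vertices in increasing order, are:

  0-simplices (3): a, b, c
  1-simplices (3): ab, ac, bc
  2-simplices (1): abc

Hence C_0 ≅ Z^3, C_1 ≅ Z^3, C_2 ≅ Z^1.

∂_1: C_1 → C_0 maps an edge to its endpoints' difference, ∂[p,q] = q − p. For instance
  ∂ac = c − a.
As a 3×3 matrix over Z this has rank 2, with invariant factors (1,1).

Boundary ∂_2: C_2 → C_1 sends each 2-simplex [p,q,r] to [q,r] − [p,r] + [p,q]. For instance
  ∂abc = bc − ac + ab.
The 3×1 boundary matrix has rank 1 and Smith normal form diag(1).

Computing H_k = (kernel of ∂_k) / (image of ∂_{k+1}):

  H_0: rank C_0 − rank ∂_1 = 3 − 2 = 1, and the invariant factors of ∂_1 are all 1, so H_0 = Z.
  H_1: rank ker ∂_1 − rank ∂_2 = (3 − 2) − 1 = 0, and the invariant factors of ∂_2 are all 1, so H_1 = 0.
  H_2: rank ker ∂_2 − rank ∂_3 = (1 − 1) − 0 = 0, and there is no ∂_3, so H_2 = 0.

(K is a triangulation of the 2-simplex.)

H_0 = Z,  H_1 = 0,  H_2 = 0.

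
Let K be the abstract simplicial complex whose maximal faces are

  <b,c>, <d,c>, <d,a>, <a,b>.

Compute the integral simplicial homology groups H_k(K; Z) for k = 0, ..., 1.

H_0 = Z,  H_1 = Z.

We work with the vertex ordering a < b < c < d. The simplices of K, each written with vertices in increasing order, are:

  0-simplices (4): a, b, c, d
  1-simplices (4): ab, ad, bc, cd

giving chain groups C_0 ≅ Z^4, C_1 ≅ Z^4.

∂_1: C_1 → C_0 maps an edge to its endpoints' difference, ∂[p,q] = q − p.
The resulting 4×4 matrix has rank 3, and its Smith normal form has invariant factors (1,1,1).

Reading off H_k = ker ∂_k / im ∂_{k+1}:

  H_0: rank C_0 − rank ∂_1 = 4 − 3 = 1, and the invariant factors of ∂_1 are all 1, so H_0 ≅ Z.
  H_1: rank ker ∂_1 − rank ∂_2 = (4 − 3) − 0 = 1, and there is no ∂_2, so H_1 ≅ Z.

As a check, the Euler characteristic is 4 − 4 = 0, which agrees with 1 − 1 = 0.
(K is a triangulation of the circle S^1.)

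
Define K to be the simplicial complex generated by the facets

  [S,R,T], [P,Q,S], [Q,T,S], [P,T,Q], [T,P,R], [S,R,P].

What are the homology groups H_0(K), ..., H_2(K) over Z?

H_0 = Z,  H_1 = 0,  H_2 = Z.

K has 5 vertices, 9 edges, 6 triangles.
rank ∂_0 = 0, rank ∂_1 = 4 ⇒ b_0 = 5 − 0 − 4 = 1; all invariant factors of ∂_1 are 1 so no torsion. So H_0 ≅ Z.
rank ∂_1 = 4, rank ∂_2 = 5 ⇒ b_1 = 9 − 4 − 5 = 0; all invariant factors of ∂_2 are 1 so no torsion. So H_1 ≅ 0.
rank ∂_2 = 5, rank ∂_3 = 0 ⇒ b_2 = 6 − 5 − 0 = 1. So H_2 ≅ Z.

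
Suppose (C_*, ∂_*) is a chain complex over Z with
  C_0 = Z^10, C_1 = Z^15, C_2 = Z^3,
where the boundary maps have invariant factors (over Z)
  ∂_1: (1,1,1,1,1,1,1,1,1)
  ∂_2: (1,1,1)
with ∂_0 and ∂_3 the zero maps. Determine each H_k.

H_0: b_0 = 10 − 0 − 9 = 1; torsion from ∂_1 factors > 1: none. So H_0 ≅ Z.
H_1: b_1 = 15 − 9 − 3 = 3; torsion from ∂_2 factors > 1: none. So H_1 ≅ Z^3.
H_2: b_2 = 3 − 3 − 0 = 0; torsion from ∂_3 factors > 1: none. So H_2 ≅ 0.

H_0 ≅ Z,  H_1 ≅ Z^3,  H_2 = 0.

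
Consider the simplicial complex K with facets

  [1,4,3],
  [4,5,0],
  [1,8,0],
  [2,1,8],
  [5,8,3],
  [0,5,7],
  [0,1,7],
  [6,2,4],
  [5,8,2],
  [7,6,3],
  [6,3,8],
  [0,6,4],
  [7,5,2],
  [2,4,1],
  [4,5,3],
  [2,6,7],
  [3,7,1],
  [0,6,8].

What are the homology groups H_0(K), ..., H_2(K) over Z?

K has 9 vertices, 27 edges, 18 triangles.
rank ∂_0 = 0, rank ∂_1 = 8 ⇒ b_0 = 9 − 0 − 8 = 1; all invariant factors of ∂_1 are 1 so no torsion. So H_0 ≅ Z.
rank ∂_1 = 8, rank ∂_2 = 17 ⇒ b_1 = 27 − 8 − 17 = 2; all invariant factors of ∂_2 are 1 so no torsion. So H_1 ≅ Z^2.
rank ∂_2 = 17, rank ∂_3 = 0 ⇒ b_2 = 18 − 17 − 0 = 1. So H_2 ≅ Z.

H_0 ≅ Z,  H_1 ≅ Z^2,  H_2 ≅ Z.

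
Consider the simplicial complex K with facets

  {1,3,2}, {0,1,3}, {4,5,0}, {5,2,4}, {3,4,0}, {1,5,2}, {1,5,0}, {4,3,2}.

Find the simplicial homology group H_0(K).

We work with the vertex ordering 0 < 1 < 2 < 3 < 4 < 5. The simplices of K, each written with vertices in increasing order, are:

  0-simplices (6): [0], [1], [2], [3], [4], [5]
  1-simplices (12): [0,1], [0,3], [0,4], [0,5], [1,2], [1,3], [1,5], [2,3], [2,4], [2,5], [3,4], [4,5]
  2-simplices (8): [0,1,3], [0,1,5], [0,3,4], [0,4,5], [1,2,3], [1,2,5], [2,3,4], [2,4,5]

Hence C_0 ≅ Z^6, C_1 ≅ Z^12, C_2 ≅ Z^8.

The boundary map ∂_1: C_1 → C_0 maps an edge to its endpoints' difference, ∂[p,q] = q − p.
This gives a 6×12 integer matrix of rank 5; reducing to Smith normal form yields diagonal entries (1,1,1,1,1).

The boundary map ∂_2: C_2 → C_1 sends each 2-simplex [p,q,r] to [q,r] − [p,r] + [p,q]. For instance
  ∂[0,1,3] = [1,3] − [0,3] + [0,1],
  ∂[2,4,5] = [4,5] − [2,5] + [2,4].
The 12×8 boundary matrix has rank 7 and Smith normal form diag(1,1,1,1,1,1,1).

From H_k ≅ ker(∂_k) / im(∂_{k+1}) we obtain:

  H_0: rank C_0 − rank ∂_1 = 6 − 5 = 1, and the invariant factors of ∂_1 are all 1, so H_0 ≅ Z.

H_0 ≅ Z.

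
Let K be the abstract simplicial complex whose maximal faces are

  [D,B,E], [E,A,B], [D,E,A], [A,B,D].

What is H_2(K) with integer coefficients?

Order the vertices as A < B < D < E. Listing each simplex with vertices in this order, K has dimension 2 with simplices:

  0-simplices (4): A, B, D, E
  1-simplices (6): AB, AD, AE, BD, BE, DE
  2-simplices (4): ABD, ABE, ADE, BDE

giving chain groups C_0 ≅ Z^4, C_1 ≅ Z^6, C_2 ≅ Z^4.

Boundary ∂_1: C_1 → C_0 is given by ∂[p,q] = [q] − [p]. For instance
  ∂BE = E − B.
As a 4×6 matrix over Z this has rank 3, with invariant factors (1,1,1).

The boundary map ∂_2: C_2 → C_1 acts by ∂[p,q,r] = [q,r] − [p,r] + [p,q]. For instance
  ∂BDE = DE − BE + BD,
  ∂ADE = DE − AE + AD.
The resulting 6×4 matrix has rank 3, and its Smith normal form has invariant factors (1,1,1).

Now H_k = ker ∂_k / im ∂_{k+1}, so:

  H_2: rank ker ∂_2 − rank ∂_3 = (4 − 3) − 0 = 1, and there is no ∂_3, so H_2 ≅ Z.

(K is a triangulation of the 2-sphere S^2.)

H_2 = Z.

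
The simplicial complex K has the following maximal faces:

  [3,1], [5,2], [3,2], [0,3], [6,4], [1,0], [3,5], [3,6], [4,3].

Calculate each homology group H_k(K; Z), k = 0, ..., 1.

Fix the vertex order 0 < 1 < 2 < 3 < 4 < 5 < 6 and write every simplex with vertices in increasing order. Then dim K = 1 and the simplices of K are:

  0-simplices (7): [0], [1], [2], [3], [4], [5], [6]
  1-simplices (9): [0,1], [0,3], [1,3], [2,3], [2,5], [3,4], [3,5], [3,6], [4,6]

Hence C_0 ≅ Z^7, C_1 ≅ Z^9.

∂_1: C_1 → C_0 is given by ∂[p,q] = [q] − [p].
The resulting 7×9 matrix has rank 6, and its Smith normal form has invariant factors (1,1,1,1,1,1).

Reading off H_k = ker ∂_k / im ∂_{k+1}:

  H_0: rank C_0 − rank ∂_1 = 7 − 6 = 1, and the invariant factors of ∂_1 are all 1, so H_0 = Z.
  H_1: rank ker ∂_1 − rank ∂_2 = (9 − 6) − 0 = 3, and there is no ∂_2, so H_1 = Z^3.

As a check, the Euler characteristic is 7 − 9 = -2, which agrees with 1 − 3 = -2.

H_0 ≅ Z,  H_1 ≅ Z^3.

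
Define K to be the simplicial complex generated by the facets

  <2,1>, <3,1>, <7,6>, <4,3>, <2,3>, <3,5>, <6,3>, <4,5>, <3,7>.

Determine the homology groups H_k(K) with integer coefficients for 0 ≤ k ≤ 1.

H_0 = Z,  H_1 = Z^3.

Order the vertices as 1 < 2 < 3 < 4 < 5 < 6 < 7. Listing each simplex with vertices in this order, K has dimension 1 with simplices:

  0-simplices (7): [1], [2], [3], [4], [5], [6], [7]
  1-simplices (9): [1,2], [1,3], [2,3], [3,4], [3,5], [3,6], [3,7], [4,5], [6,7]

Hence C_0 ≅ Z^7, C_1 ≅ Z^9.

∂_1: C_1 → C_0 maps an edge to its endpoints' difference, ∂[p,q] = q − p. For instance
  ∂[3,4] = [4] − [3].
This gives a 7×9 integer matrix of rank 6; reducing to Smith normal form yields diagonal entries (1,1,1,1,1,1).

Computing H_k = (kernel of ∂_k) / (image of ∂_{k+1}):

  H_0: rank C_0 − rank ∂_1 = 7 − 6 = 1, and the invariant factors of ∂_1 are all 1, so H_0 ≅ Z.
  H_1: rank ker ∂_1 − rank ∂_2 = (9 − 6) − 0 = 3, and there is no ∂_2, so H_1 ≅ Z^3.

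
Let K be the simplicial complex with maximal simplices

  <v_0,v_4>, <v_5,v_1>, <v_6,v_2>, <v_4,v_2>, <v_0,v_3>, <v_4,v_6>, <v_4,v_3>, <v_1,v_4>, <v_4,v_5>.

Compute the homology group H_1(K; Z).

K has 7 vertices, 9 edges.
rank ∂_1 = 6, rank ∂_2 = 0 ⇒ b_1 = 9 − 6 − 0 = 3. So H_1 = Z^3.

H_1 ≅ Z^3.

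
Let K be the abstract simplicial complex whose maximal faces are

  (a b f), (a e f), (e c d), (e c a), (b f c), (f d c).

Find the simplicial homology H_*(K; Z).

Order the vertices as a < b < c < d < e < f. Listing each simplex with vertices in this order, K has dimension 2 with simplices:

  0-simplices (6): a, b, c, d, e, f
  1-simplices (12): ab, ac, ae, af, bc, bf, cd, ce, cf, de, df, ef
  2-simplices (6): abf, ace, aef, bcf, cde, cdf

so the chain groups are C_0 ≅ Z^6, C_1 ≅ Z^12, C_2 ≅ Z^6.

∂_1: C_1 → C_0 maps an edge to its endpoints' difference, ∂[p,q] = q − p. For instance
  ∂cd = d − c.
The 6×12 boundary matrix has rank 5 and Smith normal form diag(1,1,1,1,1).

∂_2: C_2 → C_1 sends each 2-simplex [p,q,r] to [q,r] − [p,r] + [p,q]. For instance
  ∂ace = ce − ae + ac,
  ∂bcf = cf − bf + bc.
This gives a 12×6 integer matrix of rank 6; reducing to Smith normal form yields diagonal entries (1,1,1,1,1,1).

Now H_k = ker ∂_k / im ∂_{k+1}, so:

  H_0: rank C_0 − rank ∂_1 = 6 − 5 = 1, and the invariant factors of ∂_1 are all 1, so H_0 = Z.
  H_1: rank ker ∂_1 − rank ∂_2 = (12 − 5) − 6 = 1, and the invariant factors of ∂_2 are all 1, so H_1 = Z.
  H_2: rank ker ∂_2 − rank ∂_3 = (6 − 6) − 0 = 0, and there is no ∂_3, so H_2 = 0.

As a check, the Euler characteristic is 6 − 12 + 6 = 0, which agrees with 1 − 1 + 0 = 0.
(K is a triangulation of the cylinder S^1 x I.)

H_0 = Z,  H_1 = Z,  H_2 = 0.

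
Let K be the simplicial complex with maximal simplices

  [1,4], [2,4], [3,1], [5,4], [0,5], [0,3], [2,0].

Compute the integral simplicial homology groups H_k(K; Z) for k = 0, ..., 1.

H_0 = Z,  H_1 = Z^2.

Take the total order 0 < 1 < 2 < 3 < 4 < 5 on the vertex set. Then K (dimension 1) consists of the simplices:

  0-simplices (6): [0], [1], [2], [3], [4], [5]
  1-simplices (7): [0,2], [0,3], [0,5], [1,3], [1,4], [2,4], [4,5]

giving chain groups C_0 ≅ Z^6, C_1 ≅ Z^7.

∂_1: C_1 → C_0 maps an edge to its endpoints' difference, ∂[p,q] = q − p. For instance
  ∂[0,3] = [3] − [0].
As a 6×7 matrix over Z this has rank 5, with invariant factors (1,1,1,1,1).

Computing H_k = (kernel of ∂_k) / (image of ∂_{k+1}):

  H_0: rank C_0 − rank ∂_1 = 6 − 5 = 1, and the invariant factors of ∂_1 are all 1, so H_0 ≅ Z.
  H_1: rank ker ∂_1 − rank ∂_2 = (7 − 5) − 0 = 2, and there is no ∂_2, so H_1 ≅ Z^2.

As a check, the Euler characteristic is 6 − 7 = -1, which agrees with 1 − 2 = -1.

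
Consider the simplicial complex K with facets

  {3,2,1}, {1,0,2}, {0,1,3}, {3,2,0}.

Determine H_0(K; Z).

H_0 ≅ Z.

Order the vertices as 0 < 1 < 2 < 3. Listing each simplex with vertices in this order, K has dimension 2 with simplices:

  0-simplices (4): [0], [1], [2], [3]
  1-simplices (6): [0,1], [0,2], [0,3], [1,2], [1,3], [2,3]
  2-simplices (4): [0,1,2], [0,1,3], [0,2,3], [1,2,3]

Hence C_0 ≅ Z^4, C_1 ≅ Z^6, C_2 ≅ Z^4.

∂_1: C_1 → C_0 is given by ∂[p,q] = [q] − [p]. For instance
  ∂[2,3] = [3] − [2].
The 4×6 boundary matrix has rank 3 and Smith normal form diag(1,1,1).

Boundary ∂_2: C_2 → C_1 sends each 2-simplex [p,q,r] to [q,r] − [p,r] + [p,q]. For instance
  ∂[0,1,2] = [1,2] − [0,2] + [0,1],
  ∂[0,2,3] = [2,3] − [0,3] + [0,2].
The 6×4 boundary matrix has rank 3 and Smith normal form diag(1,1,1).

Computing H_k = (kernel of ∂_k) / (image of ∂_{k+1}):

  H_0: rank C_0 − rank ∂_1 = 4 − 3 = 1, and the invariant factors of ∂_1 are all 1, so H_0 = Z.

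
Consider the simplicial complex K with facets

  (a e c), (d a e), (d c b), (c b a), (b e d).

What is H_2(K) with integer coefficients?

We work with the vertex ordering a < b < c < d < e. The simplices of K, each written with vertices in increasing order, are:

  0-simplices (5): a, b, c, d, e
  1-simplices (10): ab, ac, ad, ae, bc, bd, be, cd, ce, de
  2-simplices (5): abc, ace, ade, bcd, bde

so the chain groups are C_0 ≅ Z^5, C_1 ≅ Z^10, C_2 ≅ Z^5.

∂_1: C_1 → C_0 maps an edge to its endpoints' difference, ∂[p,q] = q − p. For instance
  ∂ce = e − c.
The resulting 5×10 matrix has rank 4, and its Smith normal form has invariant factors (1,1,1,1).

∂_2: C_2 → C_1 sends each 2-simplex [p,q,r] to [q,r] − [p,r] + [p,q]. For instance
  ∂bde = de − be + bd,
  ∂ace = ce − ae + ac.
This gives a 10×5 integer matrix of rank 5; reducing to Smith normal form yields diagonal entries (1,1,1,1,1).

From H_k ≅ ker(∂_k) / im(∂_{k+1}) we obtain:

  H_2: rank ker ∂_2 − rank ∂_3 = (5 − 5) − 0 = 0, and there is no ∂_3, so H_2 ≅ 0.

H_2 = 0.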